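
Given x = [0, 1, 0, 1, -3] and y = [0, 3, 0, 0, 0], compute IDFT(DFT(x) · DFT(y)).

(x ⊛ y)[n] = Σ(m=0 to 4) x[m] · y[(n-m) mod 5]

Computing each output sample:
(x ⊛ y)[0] = -9
(x ⊛ y)[1] = 0
(x ⊛ y)[2] = 3
(x ⊛ y)[3] = 0
(x ⊛ y)[4] = 3

x ⊛ y = [-9, 0, 3, 0, 3]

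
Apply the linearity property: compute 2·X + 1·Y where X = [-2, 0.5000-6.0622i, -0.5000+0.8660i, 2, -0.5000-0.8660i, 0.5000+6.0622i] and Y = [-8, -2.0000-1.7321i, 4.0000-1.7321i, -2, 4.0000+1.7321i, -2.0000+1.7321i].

By linearity: DFT(2x + 1y) = 2·DFT(x) + 1·DFT(y)
= 2·[-2, 0.5000-6.0622i, -0.5000+0.8660i, 2, -0.5000-0.8660i, 0.5000+6.0622i] + 1·[-8, -2.0000-1.7321i, 4.0000-1.7321i, -2, 4.0000+1.7321i, -2.0000+1.7321i]

Computing element-wise:
Z[0] = 2·(-2) + 1·(-8) = -12
Z[1] = 2·(0.5000-6.0622i) + 1·(-2.0000-1.7321i) = -1.0000-13.8565i
Z[2] = 2·(-0.5000+0.8660i) + 1·(4.0000-1.7321i) = 3.0000-0.0001i
Z[3] = 2·(2) + 1·(-2) = 2
Z[4] = 2·(-0.5000-0.8660i) + 1·(4.0000+1.7321i) = 3.0000+0.0001i
Z[5] = 2·(0.5000+6.0622i) + 1·(-2.0000+1.7321i) = -1.0000+13.8565i

DFT(2x + 1y) = 2·X + 1·Y = [-12, -1.0000-13.8565i, 3.0000-0.0001i, 2, 3.0000+0.0001i, -1.0000+13.8565i]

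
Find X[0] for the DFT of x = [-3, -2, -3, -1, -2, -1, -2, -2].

X[0] = Σ(n=0 to 7) x[n] · ω_8^0 = Σ x[n]
= (-3) + (-2) + (-3) + (-1) + (-2) + (-1) + (-2) + (-2)

X[0] = -16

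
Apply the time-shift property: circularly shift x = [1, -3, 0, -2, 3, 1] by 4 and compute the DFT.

Time shift by 4: X_shifted[k] = ω_6^(4k) · X[k]
Shifted x = [0, -2, 3, 1, 1, -3]

DFT(x[n-4]) = [0, -5.5000-2.5981i, 1.5000+0.8660i, 8, 1.5000-0.8660i, -5.5000+2.5981i]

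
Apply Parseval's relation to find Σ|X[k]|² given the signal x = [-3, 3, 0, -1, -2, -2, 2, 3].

Parseval: Σ|x[n]|² = (1/N)Σ|X[k]|², so Σ|X[k]|² = N·Σ|x[n]|² = 8·40.0000

Σ|X[k]|² = N·Σ|x[n]|² = 8·40.0000 = 320.0000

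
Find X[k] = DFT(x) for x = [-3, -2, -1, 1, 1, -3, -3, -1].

X[k] = Σ(n=0 to 7) x[n] · ω_8^(nk)
where ω_8 = e^(-2πi/8)

Computing each X[k]:
X[0] = -11
X[1] = -4.7071-4.1213i
X[2] = 2+5i
X[3] = -3.2929-0.1213i
X[4] = -1
X[5] = -3.2929+0.1213i
X[6] = 2-5i
X[7] = -4.7071+4.1213i

X = [-11, -4.7071-4.1213i, 2+5i, -3.2929-0.1213i, -1, -3.2929+0.1213i, 2-5i, -4.7071+4.1213i]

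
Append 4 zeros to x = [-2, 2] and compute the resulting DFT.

Original 2-point DFT: [0, -4]
Zero-padded 6-point DFT provides frequency interpolation.

DFT_6([x, 0, ...]) = [0, -1.0000-1.7321i, -3.0000-1.7321i, -4, -3.0000+1.7321i, -1.0000+1.7321i]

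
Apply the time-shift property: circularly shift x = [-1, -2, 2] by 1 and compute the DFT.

Time shift by 1: X_shifted[k] = ω_3^(1k) · X[k]
Shifted x = [2, -1, -2]

DFT(x[n-1]) = [-1, 3.5000-0.8660i, 3.5000+0.8660i]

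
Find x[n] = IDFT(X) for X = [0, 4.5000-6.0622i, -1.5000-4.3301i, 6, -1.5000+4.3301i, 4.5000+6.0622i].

x[n] = (1/6) Σ(k=0 to 5) X[k] · e^(2πikn/6)

Computing each x[n]:
x[0] = 2
x[1] = 3
x[2] = 1
x[3] = -3
x[4] = 0
x[5] = -3

x = [2, 3, 1, -3, 0, -3]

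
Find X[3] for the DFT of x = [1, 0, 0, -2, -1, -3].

X[3] = Σ(n=0 to 5) x[n] · ω_6^(3n) where ω_6 = e^(-2πi/6)
= (1)·ω_6^0 + (0)·ω_6^3 + (0)·ω_6^6 + (-2)·ω_6^9 + (-1)·ω_6^12 + (-3)·ω_6^15

X[3] = 5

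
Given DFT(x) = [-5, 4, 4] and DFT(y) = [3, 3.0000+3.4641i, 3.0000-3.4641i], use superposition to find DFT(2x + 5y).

By linearity: DFT(2x + 5y) = 2·DFT(x) + 5·DFT(y)
= 2·[-5, 4, 4] + 5·[3, 3.0000+3.4641i, 3.0000-3.4641i]

Computing element-wise:
Z[0] = 2·(-5) + 5·(3) = 5
Z[1] = 2·(4) + 5·(3.0000+3.4641i) = 23.0000+17.3205i
Z[2] = 2·(4) + 5·(3.0000-3.4641i) = 23.0000-17.3205i

DFT(2x + 5y) = 2·X + 5·Y = [5, 23.0000+17.3205i, 23.0000-17.3205i]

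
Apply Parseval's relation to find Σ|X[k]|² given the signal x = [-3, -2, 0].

Parseval: Σ|x[n]|² = (1/N)Σ|X[k]|², so Σ|X[k]|² = N·Σ|x[n]|² = 3·13.0000

Σ|X[k]|² = N·Σ|x[n]|² = 3·13.0000 = 39.0000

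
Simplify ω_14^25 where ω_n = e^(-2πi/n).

Since ω_14^14 = 1, powers reduce modulo 14.
25 mod 14 = 11
So ω_14^25 = ω_14^11 = e^(-2πi·11/14)

ω_14^25 = ω_14^11 = 0.2225+0.9749i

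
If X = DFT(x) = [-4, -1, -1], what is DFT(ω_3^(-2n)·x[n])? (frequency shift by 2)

Modulation property: DFT(ω_3^(-2n)·x[n]) = X[(k-2) mod 3], so circularly shift X by 2 positions.

X[k-2] = [-1, -1, -4]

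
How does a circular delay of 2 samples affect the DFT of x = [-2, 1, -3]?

Time shift by 2: X_shifted[k] = ω_3^(2k) · X[k]
Shifted x = [1, -3, -2]

DFT(x[n-2]) = [-4, 3.5000+0.8660i, 3.5000-0.8660i]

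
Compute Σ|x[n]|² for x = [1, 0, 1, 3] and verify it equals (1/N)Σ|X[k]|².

Time domain:
Σ|x[n]|² = |1|² + |0|² + |1|² + |3|² = 11.0000

Frequency domain:
(1/4)Σ|X[k]|² = (1/4)(|5|² + |3i|² + |-1|² + |-3i|²) = (1/4)·44.0000 = 11.0000

Both sides agree, confirming Parseval's theorem.

Σ|x[n]|² = (1/N)Σ|X[k]|² = 11.0000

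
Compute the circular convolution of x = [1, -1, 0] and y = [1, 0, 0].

(x ⊛ y)[n] = Σ(m=0 to 2) x[m] · y[(n-m) mod 3]

Computing each output sample:
(x ⊛ y)[0] = 1
(x ⊛ y)[1] = -1
(x ⊛ y)[2] = 0

x ⊛ y = [1, -1, 0]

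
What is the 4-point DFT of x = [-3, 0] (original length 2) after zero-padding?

Original 2-point DFT: [-3, -3]
Zero-padded 4-point DFT provides frequency interpolation.

DFT_4([x, 0, ...]) = [-3, -3, -3, -3]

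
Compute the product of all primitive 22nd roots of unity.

The primitive 22nd roots of unity are ω_22^k for k coprime to 22: k ∈ {1, 3, 5, 7, 9, 13, 15, 17, 19, 21}
Their product equals the constant term of the cyclotomic polynomial Φ_22(x) up to sign.
For n ≥ 3, the product of all primitive nth roots of unity is 1. (For n=1 it is 1; for n=2 it is -1.)

1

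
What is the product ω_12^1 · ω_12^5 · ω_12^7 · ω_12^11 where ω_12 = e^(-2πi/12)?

The primitive 12th roots of unity are ω_12^k for k coprime to 12: k ∈ {1, 5, 7, 11}
Their product equals the constant term of the cyclotomic polynomial Φ_12(x) up to sign.
For n ≥ 3, the product of all primitive nth roots of unity is 1. (For n=1 it is 1; for n=2 it is -1.)

1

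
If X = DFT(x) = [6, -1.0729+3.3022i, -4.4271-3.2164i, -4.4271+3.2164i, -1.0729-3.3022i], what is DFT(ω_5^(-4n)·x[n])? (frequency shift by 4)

Modulation property: DFT(ω_5^(-4n)·x[n]) = X[(k-4) mod 5], so circularly shift X by 4 positions.

X[k-4] = [-1.0729+3.3022i, -4.4271-3.2164i, -4.4271+3.2164i, -1.0729-3.3022i, 6]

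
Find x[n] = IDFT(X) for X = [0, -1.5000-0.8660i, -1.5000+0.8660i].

x[n] = (1/3) Σ(k=0 to 2) X[k] · e^(2πikn/3)

Computing each x[n]:
x[0] = -1
x[1] = 1
x[2] = 0

x = [-1, 1, 0]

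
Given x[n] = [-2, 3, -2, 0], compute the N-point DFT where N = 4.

X[k] = Σ(n=0 to 3) x[n] · ω_4^(nk)
where ω_4 = e^(-2πi/4)

Computing each X[k]:
X[0] = -1
X[1] = -3i
X[2] = -7
X[3] = 3i

X = [-1, -3i, -7, 3i]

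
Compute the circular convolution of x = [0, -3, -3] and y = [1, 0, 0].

(x ⊛ y)[n] = Σ(m=0 to 2) x[m] · y[(n-m) mod 3]

Computing each output sample:
(x ⊛ y)[0] = 0
(x ⊛ y)[1] = -3
(x ⊛ y)[2] = -3

x ⊛ y = [0, -3, -3]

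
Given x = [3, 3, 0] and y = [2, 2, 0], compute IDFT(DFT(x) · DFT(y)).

(x ⊛ y)[n] = Σ(m=0 to 2) x[m] · y[(n-m) mod 3]

Computing each output sample:
(x ⊛ y)[0] = 6
(x ⊛ y)[1] = 12
(x ⊛ y)[2] = 6

x ⊛ y = [6, 12, 6]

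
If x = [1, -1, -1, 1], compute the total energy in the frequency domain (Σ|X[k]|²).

Parseval: Σ|x[n]|² = (1/N)Σ|X[k]|², so Σ|X[k]|² = N·Σ|x[n]|² = 4·4.0000

Σ|X[k]|² = N·Σ|x[n]|² = 4·4.0000 = 16.0000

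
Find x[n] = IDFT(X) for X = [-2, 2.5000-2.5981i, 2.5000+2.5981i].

x[n] = (1/3) Σ(k=0 to 2) X[k] · e^(2πikn/3)

Computing each x[n]:
x[0] = 1
x[1] = 0
x[2] = -3

x = [1, 0, -3]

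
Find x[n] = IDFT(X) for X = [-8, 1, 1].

x[n] = (1/3) Σ(k=0 to 2) X[k] · e^(2πikn/3)

Computing each x[n]:
x[0] = -2
x[1] = -3
x[2] = -3

x = [-2, -3, -3]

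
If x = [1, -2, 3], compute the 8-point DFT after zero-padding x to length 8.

Original 3-point DFT: [2, 0.5000+4.3301i, 0.5000-4.3301i]
Zero-padded 8-point DFT provides frequency interpolation.

DFT_8([x, 0, ...]) = [2, -0.4142-1.5858i, -2+2i, 2.4142+4.4142i, 6, 2.4142-4.4142i, -2-2i, -0.4142+1.5858i]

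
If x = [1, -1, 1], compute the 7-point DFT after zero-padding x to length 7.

Original 3-point DFT: [1, 1.0000+1.7321i, 1.0000-1.7321i]
Zero-padded 7-point DFT provides frequency interpolation.

DFT_7([x, 0, ...]) = [1, 0.1540-0.1931i, 0.3216+1.4088i, 2.5245+1.2157i, 2.5245-1.2157i, 0.3216-1.4088i, 0.1540+0.1931i]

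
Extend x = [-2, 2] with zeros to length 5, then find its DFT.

Original 2-point DFT: [0, -4]
Zero-padded 5-point DFT provides frequency interpolation.

DFT_5([x, 0, ...]) = [0, -1.3820-1.9021i, -3.6180-1.1756i, -3.6180+1.1756i, -1.3820+1.9021i]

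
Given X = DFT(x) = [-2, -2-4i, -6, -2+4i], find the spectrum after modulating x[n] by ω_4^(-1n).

Modulation property: DFT(ω_4^(-1n)·x[n]) = X[(k-1) mod 4], so circularly shift X by 1 positions.

X[k-1] = [-2+4i, -2, -2-4i, -6]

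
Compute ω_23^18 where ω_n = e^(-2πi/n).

ω_23^18 = e^(-2πi·18/23)
= cos(-2π·18/23) + i·sin(-2π·18/23)
= cos(-36π/23) + i·sin(-36π/23)

ω_23^18 = cos(-36π/23) + i·sin(-36π/23) = 0.2035+0.9791i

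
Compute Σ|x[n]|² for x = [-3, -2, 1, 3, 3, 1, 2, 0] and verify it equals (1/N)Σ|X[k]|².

Time domain:
Σ|x[n]|² = |-3|² + |-2|² + |1|² + |3|² + |3|² + |1|² + |2|² + |0|² = 37.0000

Frequency domain:
(1/8)Σ|X[k]|² = (1/8)(|5|² + |-10.2426+1.0000i|² + |-3+4i|² + |-1.7574-1.0000i|² + |1|² + |-1.7574+1.0000i|² + |-3-4i|² + |-10.2426-1.0000i|²) = (1/8)·296.0000 = 37.0000

Both sides agree, confirming Parseval's theorem.

Σ|x[n]|² = (1/N)Σ|X[k]|² = 37.0000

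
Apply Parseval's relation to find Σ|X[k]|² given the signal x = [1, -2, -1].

Parseval: Σ|x[n]|² = (1/N)Σ|X[k]|², so Σ|X[k]|² = N·Σ|x[n]|² = 3·6.0000

Σ|X[k]|² = N·Σ|x[n]|² = 3·6.0000 = 18.0000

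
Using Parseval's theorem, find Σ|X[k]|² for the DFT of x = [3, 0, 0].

Parseval: Σ|x[n]|² = (1/N)Σ|X[k]|², so Σ|X[k]|² = N·Σ|x[n]|² = 3·9.0000

Σ|X[k]|² = N·Σ|x[n]|² = 3·9.0000 = 27.0000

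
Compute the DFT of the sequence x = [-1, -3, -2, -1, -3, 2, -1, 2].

X[k] = Σ(n=0 to 7) x[n] · ω_8^(nk)
where ω_8 = e^(-2πi/8)

Computing each X[k]:
X[0] = -7
X[1] = 0.5858+6.6569i
X[2] = -1+2i
X[3] = 3.4142+4.6569i
X[4] = -7
X[5] = 3.4142-4.6569i
X[6] = -1-2i
X[7] = 0.5858-6.6569i

X = [-7, 0.5858+6.6569i, -1+2i, 3.4142+4.6569i, -7, 3.4142-4.6569i, -1-2i, 0.5858-6.6569i]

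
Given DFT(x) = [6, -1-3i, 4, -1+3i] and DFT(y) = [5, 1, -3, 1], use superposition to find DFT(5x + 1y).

By linearity: DFT(5x + 1y) = 5·DFT(x) + 1·DFT(y)
= 5·[6, -1-3i, 4, -1+3i] + 1·[5, 1, -3, 1]

Computing element-wise:
Z[0] = 5·(6) + 1·(5) = 35
Z[1] = 5·(-1-3i) + 1·(1) = -4-15i
Z[2] = 5·(4) + 1·(-3) = 17
Z[3] = 5·(-1+3i) + 1·(1) = -4+15i

DFT(5x + 1y) = 5·X + 1·Y = [35, -4-15i, 17, -4+15i]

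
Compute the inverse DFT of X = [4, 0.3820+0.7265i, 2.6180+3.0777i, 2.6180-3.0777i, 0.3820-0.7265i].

x[n] = (1/5) Σ(k=0 to 4) X[k] · e^(2πikn/5)

Computing each x[n]:
x[0] = 2
x[1] = -1
x[2] = 2
x[3] = 0
x[4] = 1

x = [2, -1, 2, 0, 1]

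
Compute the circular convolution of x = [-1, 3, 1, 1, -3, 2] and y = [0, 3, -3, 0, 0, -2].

(x ⊛ y)[n] = Σ(m=0 to 5) x[m] · y[(n-m) mod 6]

Computing each output sample:
(x ⊛ y)[0] = 9
(x ⊛ y)[1] = -11
(x ⊛ y)[2] = 10
(x ⊛ y)[3] = 0
(x ⊛ y)[4] = -4
(x ⊛ y)[5] = -10

x ⊛ y = [9, -11, 10, 0, -4, -10]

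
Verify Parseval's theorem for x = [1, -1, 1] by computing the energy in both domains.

Time domain:
Σ|x[n]|² = |1|² + |-1|² + |1|² = 3.0000

Frequency domain:
(1/3)Σ|X[k]|² = (1/3)(|1|² + |1.0000+1.7321i|² + |1.0000-1.7321i|²) = (1/3)·9.0000 = 3.0000

Both sides agree, confirming Parseval's theorem.

Σ|x[n]|² = (1/N)Σ|X[k]|² = 3.0000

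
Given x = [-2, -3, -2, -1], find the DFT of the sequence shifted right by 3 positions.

Time shift by 3: X_shifted[k] = ω_4^(3k) · X[k]
Shifted x = [-3, -2, -1, -2]

DFT(x[n-3]) = [-8, -2, 0, -2]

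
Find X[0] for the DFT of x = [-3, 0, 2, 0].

X[0] = Σ(n=0 to 3) x[n] · ω_4^0 = Σ x[n]
= (-3) + (0) + (2) + (0)

X[0] = -1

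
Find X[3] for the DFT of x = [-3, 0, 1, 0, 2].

X[3] = Σ(n=0 to 4) x[n] · ω_5^(3n) where ω_5 = e^(-2πi/5)
= (-3)·ω_5^0 + (0)·ω_5^3 + (1)·ω_5^6 + (0)·ω_5^9 + (2)·ω_5^12

X[3] = -4.3090-2.1266i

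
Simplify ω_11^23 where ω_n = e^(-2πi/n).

Since ω_11^11 = 1, powers reduce modulo 11.
23 mod 11 = 1
So ω_11^23 = ω_11^1 = e^(-2πi·1/11)

ω_11^23 = ω_11^1 = 0.8413-0.5406i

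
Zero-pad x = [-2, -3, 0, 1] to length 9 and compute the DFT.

Original 4-point DFT: [-4, -2+4i, 0, -2-4i]
Zero-padded 9-point DFT provides frequency interpolation.

DFT_9([x, 0, ...]) = [-4, -4.7981+1.0623i, -3.0209+3.8204i, 0.5000+2.5981i, 0.3191+0.1600i, 0.3191-0.1600i, 0.5000-2.5981i, -3.0209-3.8204i, -4.7981-1.0623i]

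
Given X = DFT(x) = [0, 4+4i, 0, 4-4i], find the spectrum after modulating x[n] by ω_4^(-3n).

Modulation property: DFT(ω_4^(-3n)·x[n]) = X[(k-3) mod 4], so circularly shift X by 3 positions.

X[k-3] = [4+4i, 0, 4-4i, 0]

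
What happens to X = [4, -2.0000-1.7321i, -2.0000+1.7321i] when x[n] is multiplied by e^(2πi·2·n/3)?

Modulation property: DFT(ω_3^(-2n)·x[n]) = X[(k-2) mod 3], so circularly shift X by 2 positions.

X[k-2] = [-2.0000-1.7321i, -2.0000+1.7321i, 4]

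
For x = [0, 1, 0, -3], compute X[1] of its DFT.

X[1] = Σ(n=0 to 3) x[n] · ω_4^(1n) where ω_4 = e^(-2πi/4)
= (0)·ω_4^0 + (1)·ω_4^1 + (0)·ω_4^2 + (-3)·ω_4^3

X[1] = -4i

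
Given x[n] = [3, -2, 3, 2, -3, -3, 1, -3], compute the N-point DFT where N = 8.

X[k] = Σ(n=0 to 7) x[n] · ω_8^(nk)
where ω_8 = e^(-2πi/8)

Computing each X[k]:
X[0] = -2
X[1] = 3.1716-6.2426i
X[2] = -4+4i
X[3] = 8.8284-2.2426i
X[4] = 10
X[5] = 8.8284+2.2426i
X[6] = -4-4i
X[7] = 3.1716+6.2426i

X = [-2, 3.1716-6.2426i, -4+4i, 8.8284-2.2426i, 10, 8.8284+2.2426i, -4-4i, 3.1716+6.2426i]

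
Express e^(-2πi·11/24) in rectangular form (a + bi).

ω_24^11 = e^(-2πi·11/24)
= cos(-2π·11/24) + i·sin(-2π·11/24)
= cos(-22π/24) + i·sin(-22π/24)

ω_24^11 = cos(-22π/24) + i·sin(-22π/24) = -0.9659-0.2588i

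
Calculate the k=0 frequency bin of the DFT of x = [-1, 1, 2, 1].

X[0] = Σ(n=0 to 3) x[n] · ω_4^0 = Σ x[n]
= (-1) + (1) + (2) + (1)

X[0] = 3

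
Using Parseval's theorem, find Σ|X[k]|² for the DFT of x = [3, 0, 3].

Parseval: Σ|x[n]|² = (1/N)Σ|X[k]|², so Σ|X[k]|² = N·Σ|x[n]|² = 3·18.0000

Σ|X[k]|² = N·Σ|x[n]|² = 3·18.0000 = 54.0000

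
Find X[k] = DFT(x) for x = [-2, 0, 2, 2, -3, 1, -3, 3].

X[k] = Σ(n=0 to 7) x[n] · ω_8^(nk)
where ω_8 = e^(-2πi/8)

Computing each X[k]:
X[0] = 0
X[1] = 1.0000-3.5858i
X[2] = -4+4i
X[3] = 1.0000+6.4142i
X[4] = -12
X[5] = 1.0000-6.4142i
X[6] = -4-4i
X[7] = 1.0000+3.5858i

X = [0, 1.0000-3.5858i, -4+4i, 1.0000+6.4142i, -12, 1.0000-6.4142i, -4-4i, 1.0000+3.5858i]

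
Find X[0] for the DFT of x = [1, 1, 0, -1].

X[0] = Σ(n=0 to 3) x[n] · ω_4^0 = Σ x[n]
= (1) + (1) + (0) + (-1)

X[0] = 1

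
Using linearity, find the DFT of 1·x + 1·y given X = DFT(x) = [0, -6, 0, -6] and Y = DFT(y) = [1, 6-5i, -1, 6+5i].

By linearity: DFT(1x + 1y) = 1·DFT(x) + 1·DFT(y)
= 1·[0, -6, 0, -6] + 1·[1, 6-5i, -1, 6+5i]

Computing element-wise:
Z[0] = 1·(0) + 1·(1) = 1
Z[1] = 1·(-6) + 1·(6-5i) = -5i
Z[2] = 1·(0) + 1·(-1) = -1
Z[3] = 1·(-6) + 1·(6+5i) = 5i

DFT(1x + 1y) = 1·X + 1·Y = [1, -5i, -1, 5i]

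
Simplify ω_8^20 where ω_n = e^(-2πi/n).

Since ω_8^8 = 1, powers reduce modulo 8.
20 mod 8 = 4
So ω_8^20 = ω_8^4 = e^(-2πi·4/8)

ω_8^20 = ω_8^4 = -1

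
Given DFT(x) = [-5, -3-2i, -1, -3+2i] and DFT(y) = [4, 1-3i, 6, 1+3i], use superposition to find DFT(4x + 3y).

By linearity: DFT(4x + 3y) = 4·DFT(x) + 3·DFT(y)
= 4·[-5, -3-2i, -1, -3+2i] + 3·[4, 1-3i, 6, 1+3i]

Computing element-wise:
Z[0] = 4·(-5) + 3·(4) = -8
Z[1] = 4·(-3-2i) + 3·(1-3i) = -9-17i
Z[2] = 4·(-1) + 3·(6) = 14
Z[3] = 4·(-3+2i) + 3·(1+3i) = -9+17i

DFT(4x + 3y) = 4·X + 3·Y = [-8, -9-17i, 14, -9+17i]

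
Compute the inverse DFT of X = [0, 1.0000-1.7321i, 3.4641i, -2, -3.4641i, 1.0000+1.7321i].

x[n] = (1/6) Σ(k=0 to 5) X[k] · e^(2πikn/6)

Computing each x[n]:
x[0] = 0
x[1] = 0
x[2] = 1
x[3] = 0
x[4] = -2
x[5] = 1

x = [0, 0, 1, 0, -2, 1]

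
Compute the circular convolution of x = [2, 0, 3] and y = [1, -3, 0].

(x ⊛ y)[n] = Σ(m=0 to 2) x[m] · y[(n-m) mod 3]

Computing each output sample:
(x ⊛ y)[0] = -7
(x ⊛ y)[1] = -6
(x ⊛ y)[2] = 3

x ⊛ y = [-7, -6, 3]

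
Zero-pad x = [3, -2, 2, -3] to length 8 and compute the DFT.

Original 4-point DFT: [0, 1-1i, 10, 1+1i]
Zero-padded 8-point DFT provides frequency interpolation.

DFT_8([x, 0, ...]) = [0, 3.7071+1.5355i, 1-1i, 2.2929+5.5355i, 10, 2.2929-5.5355i, 1+1i, 3.7071-1.5355i]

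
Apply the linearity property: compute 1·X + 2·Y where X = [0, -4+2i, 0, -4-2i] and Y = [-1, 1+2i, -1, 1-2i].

By linearity: DFT(1x + 2y) = 1·DFT(x) + 2·DFT(y)
= 1·[0, -4+2i, 0, -4-2i] + 2·[-1, 1+2i, -1, 1-2i]

Computing element-wise:
Z[0] = 1·(0) + 2·(-1) = -2
Z[1] = 1·(-4+2i) + 2·(1+2i) = -2+6i
Z[2] = 1·(0) + 2·(-1) = -2
Z[3] = 1·(-4-2i) + 2·(1-2i) = -2-6i

DFT(1x + 2y) = 1·X + 2·Y = [-2, -2+6i, -2, -2-6i]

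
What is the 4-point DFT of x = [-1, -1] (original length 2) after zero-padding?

Original 2-point DFT: [-2, 0]
Zero-padded 4-point DFT provides frequency interpolation.

DFT_4([x, 0, ...]) = [-2, -1+1i, 0, -1-1i]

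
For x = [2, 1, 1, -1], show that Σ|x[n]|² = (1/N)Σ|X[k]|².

Time domain:
Σ|x[n]|² = |2|² + |1|² + |1|² + |-1|² = 7.0000

Frequency domain:
(1/4)Σ|X[k]|² = (1/4)(|3|² + |1-2i|² + |3|² + |1+2i|²) = (1/4)·28.0000 = 7.0000

Both sides agree, confirming Parseval's theorem.

Σ|x[n]|² = (1/N)Σ|X[k]|² = 7.0000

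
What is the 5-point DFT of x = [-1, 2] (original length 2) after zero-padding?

Original 2-point DFT: [1, -3]
Zero-padded 5-point DFT provides frequency interpolation.

DFT_5([x, 0, ...]) = [1, -0.3820-1.9021i, -2.6180-1.1756i, -2.6180+1.1756i, -0.3820+1.9021i]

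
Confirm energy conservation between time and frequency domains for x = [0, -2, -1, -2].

Time domain:
Σ|x[n]|² = |0|² + |-2|² + |-1|² + |-2|² = 9.0000

Frequency domain:
(1/4)Σ|X[k]|² = (1/4)(|-5|² + |1|² + |3|² + |1|²) = (1/4)·36.0000 = 9.0000

Both sides agree, confirming Parseval's theorem.

Σ|x[n]|² = (1/N)Σ|X[k]|² = 9.0000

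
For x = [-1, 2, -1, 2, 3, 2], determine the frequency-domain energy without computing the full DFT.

Parseval: Σ|x[n]|² = (1/N)Σ|X[k]|², so Σ|X[k]|² = N·Σ|x[n]|² = 6·23.0000

Σ|X[k]|² = N·Σ|x[n]|² = 6·23.0000 = 138.0000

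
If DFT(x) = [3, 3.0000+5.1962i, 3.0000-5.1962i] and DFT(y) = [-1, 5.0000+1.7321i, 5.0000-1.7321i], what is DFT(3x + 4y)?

By linearity: DFT(3x + 4y) = 3·DFT(x) + 4·DFT(y)
= 3·[3, 3.0000+5.1962i, 3.0000-5.1962i] + 4·[-1, 5.0000+1.7321i, 5.0000-1.7321i]

Computing element-wise:
Z[0] = 3·(3) + 4·(-1) = 5
Z[1] = 3·(3.0000+5.1962i) + 4·(5.0000+1.7321i) = 29.0000+22.5170i
Z[2] = 3·(3.0000-5.1962i) + 4·(5.0000-1.7321i) = 29.0000-22.5170i

DFT(3x + 4y) = 3·X + 4·Y = [5, 29.0000+22.5170i, 29.0000-22.5170i]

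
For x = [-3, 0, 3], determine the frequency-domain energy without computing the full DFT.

Parseval: Σ|x[n]|² = (1/N)Σ|X[k]|², so Σ|X[k]|² = N·Σ|x[n]|² = 3·18.0000

Σ|X[k]|² = N·Σ|x[n]|² = 3·18.0000 = 54.0000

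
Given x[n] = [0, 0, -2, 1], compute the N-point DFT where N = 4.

X[k] = Σ(n=0 to 3) x[n] · ω_4^(nk)
where ω_4 = e^(-2πi/4)

Computing each X[k]:
X[0] = -1
X[1] = 2+1i
X[2] = -3
X[3] = 2-1i

X = [-1, 2+1i, -3, 2-1i]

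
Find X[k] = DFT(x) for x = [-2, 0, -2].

X[k] = Σ(n=0 to 2) x[n] · ω_3^(nk)
where ω_3 = e^(-2πi/3)

Computing each X[k]:
X[0] = -4
X[1] = -1.0000-1.7321i
X[2] = -1.0000+1.7321i

X = [-4, -1.0000-1.7321i, -1.0000+1.7321i]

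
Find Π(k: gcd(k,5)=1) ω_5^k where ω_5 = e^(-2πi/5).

The primitive 5th roots of unity are ω_5^k for k coprime to 5: k ∈ {1, 2, 3, 4}
Their product equals the constant term of the cyclotomic polynomial Φ_5(x) up to sign.
For n ≥ 3, the product of all primitive nth roots of unity is 1. (For n=1 it is 1; for n=2 it is -1.)

1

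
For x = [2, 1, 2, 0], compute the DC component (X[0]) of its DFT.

X[0] = Σ(n=0 to 3) x[n] · ω_4^0 = Σ x[n]
= (2) + (1) + (2) + (0)

X[0] = 5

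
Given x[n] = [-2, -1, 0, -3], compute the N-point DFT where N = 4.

X[k] = Σ(n=0 to 3) x[n] · ω_4^(nk)
where ω_4 = e^(-2πi/4)

Computing each X[k]:
X[0] = -6
X[1] = -2-2i
X[2] = 2
X[3] = -2+2i

X = [-6, -2-2i, 2, -2+2i]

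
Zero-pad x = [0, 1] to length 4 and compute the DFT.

Original 2-point DFT: [1, -1]
Zero-padded 4-point DFT provides frequency interpolation.

DFT_4([x, 0, ...]) = [1, -1i, -1, 1i]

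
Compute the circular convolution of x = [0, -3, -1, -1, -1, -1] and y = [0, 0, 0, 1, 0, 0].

(x ⊛ y)[n] = Σ(m=0 to 5) x[m] · y[(n-m) mod 6]

Computing each output sample:
(x ⊛ y)[0] = -1
(x ⊛ y)[1] = -1
(x ⊛ y)[2] = -1
(x ⊛ y)[3] = 0
(x ⊛ y)[4] = -3
(x ⊛ y)[5] = -1

x ⊛ y = [-1, -1, -1, 0, -3, -1]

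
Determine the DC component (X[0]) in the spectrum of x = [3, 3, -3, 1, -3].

X[0] = Σ(n=0 to 4) x[n] · ω_5^0 = Σ x[n]
= (3) + (3) + (-3) + (1) + (-3)

X[0] = 1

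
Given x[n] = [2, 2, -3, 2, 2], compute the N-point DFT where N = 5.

X[k] = Σ(n=0 to 4) x[n] · ω_5^(nk)
where ω_5 = e^(-2πi/5)

Computing each X[k]:
X[0] = 5
X[1] = 4.0451+2.9389i
X[2] = -1.5451-4.7553i
X[3] = -1.5451+4.7553i
X[4] = 4.0451-2.9389i

X = [5, 4.0451+2.9389i, -1.5451-4.7553i, -1.5451+4.7553i, 4.0451-2.9389i]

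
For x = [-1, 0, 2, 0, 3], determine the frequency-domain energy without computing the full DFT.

Parseval: Σ|x[n]|² = (1/N)Σ|X[k]|², so Σ|X[k]|² = N·Σ|x[n]|² = 5·14.0000

Σ|X[k]|² = N·Σ|x[n]|² = 5·14.0000 = 70.0000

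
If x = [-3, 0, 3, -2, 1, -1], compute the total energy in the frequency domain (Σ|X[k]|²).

Parseval: Σ|x[n]|² = (1/N)Σ|X[k]|², so Σ|X[k]|² = N·Σ|x[n]|² = 6·24.0000

Σ|X[k]|² = N·Σ|x[n]|² = 6·24.0000 = 144.0000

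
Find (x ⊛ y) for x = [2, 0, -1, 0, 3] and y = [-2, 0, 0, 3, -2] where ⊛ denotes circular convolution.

(x ⊛ y)[n] = Σ(m=0 to 4) x[m] · y[(n-m) mod 5]

Computing each output sample:
(x ⊛ y)[0] = -7
(x ⊛ y)[1] = 2
(x ⊛ y)[2] = 11
(x ⊛ y)[3] = 0
(x ⊛ y)[4] = -10

x ⊛ y = [-7, 2, 11, 0, -10]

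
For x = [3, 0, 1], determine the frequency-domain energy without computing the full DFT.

Parseval: Σ|x[n]|² = (1/N)Σ|X[k]|², so Σ|X[k]|² = N·Σ|x[n]|² = 3·10.0000

Σ|X[k]|² = N·Σ|x[n]|² = 3·10.0000 = 30.0000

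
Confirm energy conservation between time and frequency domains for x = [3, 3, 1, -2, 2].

Time domain:
Σ|x[n]|² = |3|² + |3|² + |1|² + |-2|² + |2|² = 27.0000

Frequency domain:
(1/5)Σ|X[k]|² = (1/5)(|7|² + |5.3541-2.7144i|² + |-1.3541+2.2654i|² + |-1.3541-2.2654i|² + |5.3541+2.7144i|²) = (1/5)·135.0000 = 27.0000

Both sides agree, confirming Parseval's theorem.

Σ|x[n]|² = (1/N)Σ|X[k]|² = 27.0000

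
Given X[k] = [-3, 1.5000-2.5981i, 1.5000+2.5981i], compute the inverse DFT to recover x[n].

x[n] = (1/3) Σ(k=0 to 2) X[k] · e^(2πikn/3)

Computing each x[n]:
x[0] = 0
x[1] = 0
x[2] = -3

x = [0, 0, -3]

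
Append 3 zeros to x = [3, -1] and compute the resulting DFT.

Original 2-point DFT: [2, 4]
Zero-padded 5-point DFT provides frequency interpolation.

DFT_5([x, 0, ...]) = [2, 2.6910+0.9511i, 3.8090+0.5878i, 3.8090-0.5878i, 2.6910-0.9511i]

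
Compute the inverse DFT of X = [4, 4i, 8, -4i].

x[n] = (1/4) Σ(k=0 to 3) X[k] · e^(2πikn/4)

Computing each x[n]:
x[0] = 3
x[1] = -3
x[2] = 3
x[3] = 1

x = [3, -3, 3, 1]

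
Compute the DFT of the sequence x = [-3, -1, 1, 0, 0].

X[k] = Σ(n=0 to 4) x[n] · ω_5^(nk)
where ω_5 = e^(-2πi/5)

Computing each X[k]:
X[0] = -3
X[1] = -4.1180+0.3633i
X[2] = -1.8820+1.5388i
X[3] = -1.8820-1.5388i
X[4] = -4.1180-0.3633i

X = [-3, -4.1180+0.3633i, -1.8820+1.5388i, -1.8820-1.5388i, -4.1180-0.3633i]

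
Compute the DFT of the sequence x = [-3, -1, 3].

X[k] = Σ(n=0 to 2) x[n] · ω_3^(nk)
where ω_3 = e^(-2πi/3)

Computing each X[k]:
X[0] = -1
X[1] = -4.0000+3.4641i
X[2] = -4.0000-3.4641i

X = [-1, -4.0000+3.4641i, -4.0000-3.4641i]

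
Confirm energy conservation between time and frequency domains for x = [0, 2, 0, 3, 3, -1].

Time domain:
Σ|x[n]|² = |0|² + |2|² + |0|² + |3|² + |3|² + |-1|² = 23.0000

Frequency domain:
(1/6)Σ|X[k]|² = (1/6)(|7|² + |-4|² + |1.0000-5.1962i|² + |-1|² + |1.0000+5.1962i|² + |-4|²) = (1/6)·138.0000 = 23.0000

Both sides agree, confirming Parseval's theorem.

Σ|x[n]|² = (1/N)Σ|X[k]|² = 23.0000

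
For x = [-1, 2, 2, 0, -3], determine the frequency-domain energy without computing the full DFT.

Parseval: Σ|x[n]|² = (1/N)Σ|X[k]|², so Σ|X[k]|² = N·Σ|x[n]|² = 5·18.0000

Σ|X[k]|² = N·Σ|x[n]|² = 5·18.0000 = 90.0000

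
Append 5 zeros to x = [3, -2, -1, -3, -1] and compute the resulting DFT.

Original 5-point DFT: [-4, 5.3090-0.2245i, 4.1910+2.4899i, 4.1910-2.4899i, 5.3090+0.2245i]
Zero-padded 10-point DFT provides frequency interpolation.

DFT_10([x, 0, ...]) = [-4, 2.8090+5.5676i, 5.3090-0.2245i, 1.6910+0.5020i, 4.1910+2.4899i, 6, 4.1910-2.4899i, 1.6910-0.5020i, 5.3090+0.2245i, 2.8090-5.5676i]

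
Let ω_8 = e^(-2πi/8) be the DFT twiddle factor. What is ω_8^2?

ω_8^2 = e^(-2πi·2/8)
= cos(-2π·2/8) + i·sin(-2π·2/8)
= cos(-4π/8) + i·sin(-4π/8)

ω_8^2 = cos(-4π/8) + i·sin(-4π/8) = -1i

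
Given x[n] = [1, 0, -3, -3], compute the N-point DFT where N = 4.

X[k] = Σ(n=0 to 3) x[n] · ω_4^(nk)
where ω_4 = e^(-2πi/4)

Computing each X[k]:
X[0] = -5
X[1] = 4-3i
X[2] = 1
X[3] = 4+3i

X = [-5, 4-3i, 1, 4+3i]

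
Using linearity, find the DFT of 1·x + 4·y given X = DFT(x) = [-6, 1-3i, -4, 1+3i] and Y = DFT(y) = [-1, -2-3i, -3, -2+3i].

By linearity: DFT(1x + 4y) = 1·DFT(x) + 4·DFT(y)
= 1·[-6, 1-3i, -4, 1+3i] + 4·[-1, -2-3i, -3, -2+3i]

Computing element-wise:
Z[0] = 1·(-6) + 4·(-1) = -10
Z[1] = 1·(1-3i) + 4·(-2-3i) = -7-15i
Z[2] = 1·(-4) + 4·(-3) = -16
Z[3] = 1·(1+3i) + 4·(-2+3i) = -7+15i

DFT(1x + 4y) = 1·X + 4·Y = [-10, -7-15i, -16, -7+15i]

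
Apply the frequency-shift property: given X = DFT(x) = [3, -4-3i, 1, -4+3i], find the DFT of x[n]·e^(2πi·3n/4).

Modulation property: DFT(ω_4^(-3n)·x[n]) = X[(k-3) mod 4], so circularly shift X by 3 positions.

X[k-3] = [-4-3i, 1, -4+3i, 3]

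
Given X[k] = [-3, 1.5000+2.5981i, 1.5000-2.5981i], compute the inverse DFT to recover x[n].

x[n] = (1/3) Σ(k=0 to 2) X[k] · e^(2πikn/3)

Computing each x[n]:
x[0] = 0
x[1] = -3
x[2] = 0

x = [0, -3, 0]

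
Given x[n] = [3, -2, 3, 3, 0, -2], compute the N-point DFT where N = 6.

X[k] = Σ(n=0 to 5) x[n] · ω_6^(nk)
where ω_6 = e^(-2πi/6)

Computing each X[k]:
X[0] = 5
X[1] = -3.5000-2.5981i
X[2] = 6.5000+2.5981i
X[3] = 7
X[4] = 6.5000-2.5981i
X[5] = -3.5000+2.5981i

X = [5, -3.5000-2.5981i, 6.5000+2.5981i, 7, 6.5000-2.5981i, -3.5000+2.5981i]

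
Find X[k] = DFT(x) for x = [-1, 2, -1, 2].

X[k] = Σ(n=0 to 3) x[n] · ω_4^(nk)
where ω_4 = e^(-2πi/4)

Computing each X[k]:
X[0] = 2
X[1] = 0
X[2] = -6
X[3] = 0

X = [2, 0, -6, 0]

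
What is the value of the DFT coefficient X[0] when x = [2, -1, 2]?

X[0] = Σ(n=0 to 2) x[n] · ω_3^0 = Σ x[n]
= (2) + (-1) + (2)

X[0] = 3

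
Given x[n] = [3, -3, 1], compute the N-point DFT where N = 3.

X[k] = Σ(n=0 to 2) x[n] · ω_3^(nk)
where ω_3 = e^(-2πi/3)

Computing each X[k]:
X[0] = 1
X[1] = 4.0000+3.4641i
X[2] = 4.0000-3.4641i

X = [1, 4.0000+3.4641i, 4.0000-3.4641i]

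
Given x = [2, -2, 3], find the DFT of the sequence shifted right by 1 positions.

Time shift by 1: X_shifted[k] = ω_3^(1k) · X[k]
Shifted x = [3, 2, -2]

DFT(x[n-1]) = [3, 3.0000-3.4641i, 3.0000+3.4641i]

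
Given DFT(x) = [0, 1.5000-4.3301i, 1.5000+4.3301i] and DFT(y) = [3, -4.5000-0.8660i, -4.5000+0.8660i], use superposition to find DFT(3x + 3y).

By linearity: DFT(3x + 3y) = 3·DFT(x) + 3·DFT(y)
= 3·[0, 1.5000-4.3301i, 1.5000+4.3301i] + 3·[3, -4.5000-0.8660i, -4.5000+0.8660i]

Computing element-wise:
Z[0] = 3·(0) + 3·(3) = 9
Z[1] = 3·(1.5000-4.3301i) + 3·(-4.5000-0.8660i) = -9.0000-15.5883i
Z[2] = 3·(1.5000+4.3301i) + 3·(-4.5000+0.8660i) = -9.0000+15.5883i

DFT(3x + 3y) = 3·X + 3·Y = [9, -9.0000-15.5883i, -9.0000+15.5883i]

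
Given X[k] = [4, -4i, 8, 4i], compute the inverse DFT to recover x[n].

x[n] = (1/4) Σ(k=0 to 3) X[k] · e^(2πikn/4)

Computing each x[n]:
x[0] = 3
x[1] = 1
x[2] = 3
x[3] = -3

x = [3, 1, 3, -3]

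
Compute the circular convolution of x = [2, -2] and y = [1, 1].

(x ⊛ y)[n] = Σ(m=0 to 1) x[m] · y[(n-m) mod 2]

Computing each output sample:
(x ⊛ y)[0] = 0
(x ⊛ y)[1] = 0

x ⊛ y = [0, 0]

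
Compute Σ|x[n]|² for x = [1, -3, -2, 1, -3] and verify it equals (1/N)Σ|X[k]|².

Time domain:
Σ|x[n]|² = |1|² + |-3|² + |-2|² + |1|² + |-3|² = 24.0000

Frequency domain:
(1/5)Σ|X[k]|² = (1/5)(|-6|² + |-0.0451+1.7634i|² + |5.5451-2.8532i|² + |5.5451+2.8532i|² + |-0.0451-1.7634i|²) = (1/5)·120.0000 = 24.0000

Both sides agree, confirming Parseval's theorem.

Σ|x[n]|² = (1/N)Σ|X[k]|² = 24.0000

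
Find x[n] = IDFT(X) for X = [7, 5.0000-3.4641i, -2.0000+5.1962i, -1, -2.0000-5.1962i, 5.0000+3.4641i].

x[n] = (1/6) Σ(k=0 to 5) X[k] · e^(2πikn/6)

Computing each x[n]:
x[0] = 2
x[1] = 2
x[2] = 3
x[3] = -1
x[4] = -2
x[5] = 3

x = [2, 2, 3, -1, -2, 3]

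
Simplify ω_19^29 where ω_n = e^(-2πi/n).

Since ω_19^19 = 1, powers reduce modulo 19.
29 mod 19 = 10
So ω_19^29 = ω_19^10 = e^(-2πi·10/19)

ω_19^29 = ω_19^10 = -0.9864+0.1646i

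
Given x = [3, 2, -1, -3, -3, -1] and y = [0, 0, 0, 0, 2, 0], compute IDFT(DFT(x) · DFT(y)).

(x ⊛ y)[n] = Σ(m=0 to 5) x[m] · y[(n-m) mod 6]

Computing each output sample:
(x ⊛ y)[0] = -2
(x ⊛ y)[1] = -6
(x ⊛ y)[2] = -6
(x ⊛ y)[3] = -2
(x ⊛ y)[4] = 6
(x ⊛ y)[5] = 4

x ⊛ y = [-2, -6, -6, -2, 6, 4]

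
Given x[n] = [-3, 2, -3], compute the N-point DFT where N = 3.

X[k] = Σ(n=0 to 2) x[n] · ω_3^(nk)
where ω_3 = e^(-2πi/3)

Computing each X[k]:
X[0] = -4
X[1] = -2.5000-4.3301i
X[2] = -2.5000+4.3301i

X = [-4, -2.5000-4.3301i, -2.5000+4.3301i]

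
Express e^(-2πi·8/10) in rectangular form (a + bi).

ω_10^8 = e^(-2πi·8/10)
= cos(-2π·8/10) + i·sin(-2π·8/10)
= cos(-16π/10) + i·sin(-16π/10)

ω_10^8 = cos(-16π/10) + i·sin(-16π/10) = 0.3090+0.9511i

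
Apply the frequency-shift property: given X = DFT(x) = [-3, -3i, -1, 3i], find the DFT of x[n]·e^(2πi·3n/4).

Modulation property: DFT(ω_4^(-3n)·x[n]) = X[(k-3) mod 4], so circularly shift X by 3 positions.

X[k-3] = [-3i, -1, 3i, -3]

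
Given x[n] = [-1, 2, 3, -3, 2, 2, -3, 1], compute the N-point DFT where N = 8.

X[k] = Σ(n=0 to 7) x[n] · ω_8^(nk)
where ω_8 = e^(-2πi/8)

Computing each X[k]:
X[0] = 3
X[1] = -0.1716-3.1716i
X[2] = 1-6i
X[3] = -5.8284+8.8284i
X[4] = -1
X[5] = -5.8284-8.8284i
X[6] = 1+6i
X[7] = -0.1716+3.1716i

X = [3, -0.1716-3.1716i, 1-6i, -5.8284+8.8284i, -1, -5.8284-8.8284i, 1+6i, -0.1716+3.1716i]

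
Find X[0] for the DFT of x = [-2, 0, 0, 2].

X[0] = Σ(n=0 to 3) x[n] · ω_4^0 = Σ x[n]
= (-2) + (0) + (0) + (2)

X[0] = 0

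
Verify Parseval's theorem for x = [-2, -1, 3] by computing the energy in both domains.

Time domain:
Σ|x[n]|² = |-2|² + |-1|² + |3|² = 14.0000

Frequency domain:
(1/3)Σ|X[k]|² = (1/3)(|0|² + |-3.0000+3.4641i|² + |-3.0000-3.4641i|²) = (1/3)·42.0000 = 14.0000

Both sides agree, confirming Parseval's theorem.

Σ|x[n]|² = (1/N)Σ|X[k]|² = 14.0000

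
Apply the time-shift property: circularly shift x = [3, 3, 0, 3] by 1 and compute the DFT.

Time shift by 1: X_shifted[k] = ω_4^(1k) · X[k]
Shifted x = [3, 3, 3, 0]

DFT(x[n-1]) = [9, -3i, 3, 3i]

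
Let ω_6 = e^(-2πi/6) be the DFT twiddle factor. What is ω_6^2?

ω_6^2 = e^(-2πi·2/6)
= cos(-2π·2/6) + i·sin(-2π·2/6)
= cos(-4π/6) + i·sin(-4π/6)

ω_6^2 = cos(-4π/6) + i·sin(-4π/6) = -0.5000-0.8660i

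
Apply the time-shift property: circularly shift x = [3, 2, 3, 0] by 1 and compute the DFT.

Time shift by 1: X_shifted[k] = ω_4^(1k) · X[k]
Shifted x = [0, 3, 2, 3]

DFT(x[n-1]) = [8, -2, -4, -2]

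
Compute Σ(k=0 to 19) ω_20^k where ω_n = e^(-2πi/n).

Sum of all nth roots of unity equals 0 for n > 1 (geometric series with r ≠ 1).

0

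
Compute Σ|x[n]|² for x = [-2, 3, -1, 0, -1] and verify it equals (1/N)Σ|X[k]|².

Time domain:
Σ|x[n]|² = |-2|² + |3|² + |-1|² + |0|² + |-1|² = 15.0000

Frequency domain:
(1/5)Σ|X[k]|² = (1/5)(|-1|² + |-0.5729-3.2164i|² + |-3.9271-3.3022i|² + |-3.9271+3.3022i|² + |-0.5729+3.2164i|²) = (1/5)·75.0000 = 15.0000

Both sides agree, confirming Parseval's theorem.

Σ|x[n]|² = (1/N)Σ|X[k]|² = 15.0000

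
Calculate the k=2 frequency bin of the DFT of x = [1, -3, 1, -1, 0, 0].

X[2] = Σ(n=0 to 5) x[n] · ω_6^(2n) where ω_6 = e^(-2πi/6)
= (1)·ω_6^0 + (-3)·ω_6^2 + (1)·ω_6^4 + (-1)·ω_6^6 + (0)·ω_6^8 + (0)·ω_6^10

X[2] = 1.0000+3.4641i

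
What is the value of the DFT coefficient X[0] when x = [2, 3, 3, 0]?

X[0] = Σ(n=0 to 3) x[n] · ω_4^0 = Σ x[n]
= (2) + (3) + (3) + (0)

X[0] = 8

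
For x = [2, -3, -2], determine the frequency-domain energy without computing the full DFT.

Parseval: Σ|x[n]|² = (1/N)Σ|X[k]|², so Σ|X[k]|² = N·Σ|x[n]|² = 3·17.0000

Σ|X[k]|² = N·Σ|x[n]|² = 3·17.0000 = 51.0000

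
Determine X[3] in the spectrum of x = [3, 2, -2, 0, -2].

X[3] = Σ(n=0 to 4) x[n] · ω_5^(3n) where ω_5 = e^(-2πi/5)
= (3)·ω_5^0 + (2)·ω_5^3 + (-2)·ω_5^6 + (0)·ω_5^9 + (-2)·ω_5^12

X[3] = 2.3820+4.2533i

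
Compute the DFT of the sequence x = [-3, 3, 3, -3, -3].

X[k] = Σ(n=0 to 4) x[n] · ω_5^(nk)
where ω_5 = e^(-2πi/5)

Computing each X[k]:
X[0] = -3
X[1] = -3.0000-9.2331i
X[2] = -3.0000+2.1796i
X[3] = -3.0000-2.1796i
X[4] = -3.0000+9.2331i

X = [-3, -3.0000-9.2331i, -3.0000+2.1796i, -3.0000-2.1796i, -3.0000+9.2331i]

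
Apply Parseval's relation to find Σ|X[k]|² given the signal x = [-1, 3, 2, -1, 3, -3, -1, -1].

Parseval: Σ|x[n]|² = (1/N)Σ|X[k]|², so Σ|X[k]|² = N·Σ|x[n]|² = 8·35.0000

Σ|X[k]|² = N·Σ|x[n]|² = 8·35.0000 = 280.0000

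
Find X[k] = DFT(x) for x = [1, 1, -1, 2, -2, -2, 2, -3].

X[k] = Σ(n=0 to 7) x[n] · ω_8^(nk)
where ω_8 = e^(-2πi/8)

Computing each X[k]:
X[0] = -2
X[1] = 1.5858-2.6569i
X[2] = -2
X[3] = 4.4142-8.6569i
X[4] = 2
X[5] = 4.4142+8.6569i
X[6] = -2
X[7] = 1.5858+2.6569i

X = [-2, 1.5858-2.6569i, -2, 4.4142-8.6569i, 2, 4.4142+8.6569i, -2, 1.5858+2.6569i]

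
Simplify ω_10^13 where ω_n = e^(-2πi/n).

Since ω_10^10 = 1, powers reduce modulo 10.
13 mod 10 = 3
So ω_10^13 = ω_10^3 = e^(-2πi·3/10)

ω_10^13 = ω_10^3 = -0.3090-0.9511i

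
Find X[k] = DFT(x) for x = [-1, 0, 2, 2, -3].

X[k] = Σ(n=0 to 4) x[n] · ω_5^(nk)
where ω_5 = e^(-2πi/5)

Computing each X[k]:
X[0] = 0
X[1] = -5.1631-2.8532i
X[2] = 2.6631-1.7634i
X[3] = 2.6631+1.7634i
X[4] = -5.1631+2.8532i

X = [0, -5.1631-2.8532i, 2.6631-1.7634i, 2.6631+1.7634i, -5.1631+2.8532i]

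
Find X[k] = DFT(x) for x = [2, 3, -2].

X[k] = Σ(n=0 to 2) x[n] · ω_3^(nk)
where ω_3 = e^(-2πi/3)

Computing each X[k]:
X[0] = 3
X[1] = 1.5000-4.3301i
X[2] = 1.5000+4.3301i

X = [3, 1.5000-4.3301i, 1.5000+4.3301i]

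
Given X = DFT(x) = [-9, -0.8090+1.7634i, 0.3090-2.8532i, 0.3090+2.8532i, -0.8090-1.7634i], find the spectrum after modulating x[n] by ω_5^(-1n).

Modulation property: DFT(ω_5^(-1n)·x[n]) = X[(k-1) mod 5], so circularly shift X by 1 positions.

X[k-1] = [-0.8090-1.7634i, -9, -0.8090+1.7634i, 0.3090-2.8532i, 0.3090+2.8532i]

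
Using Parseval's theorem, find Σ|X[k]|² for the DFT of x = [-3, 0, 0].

Parseval: Σ|x[n]|² = (1/N)Σ|X[k]|², so Σ|X[k]|² = N·Σ|x[n]|² = 3·9.0000

Σ|X[k]|² = N·Σ|x[n]|² = 3·9.0000 = 27.0000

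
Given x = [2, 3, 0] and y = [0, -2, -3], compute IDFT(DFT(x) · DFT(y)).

(x ⊛ y)[n] = Σ(m=0 to 2) x[m] · y[(n-m) mod 3]

Computing each output sample:
(x ⊛ y)[0] = -9
(x ⊛ y)[1] = -4
(x ⊛ y)[2] = -12

x ⊛ y = [-9, -4, -12]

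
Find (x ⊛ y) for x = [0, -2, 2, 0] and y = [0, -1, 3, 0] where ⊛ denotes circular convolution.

(x ⊛ y)[n] = Σ(m=0 to 3) x[m] · y[(n-m) mod 4]

Computing each output sample:
(x ⊛ y)[0] = 6
(x ⊛ y)[1] = 0
(x ⊛ y)[2] = 2
(x ⊛ y)[3] = -8

x ⊛ y = [6, 0, 2, -8]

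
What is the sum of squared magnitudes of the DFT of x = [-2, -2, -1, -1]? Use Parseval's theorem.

Parseval: Σ|x[n]|² = (1/N)Σ|X[k]|², so Σ|X[k]|² = N·Σ|x[n]|² = 4·10.0000

Σ|X[k]|² = N·Σ|x[n]|² = 4·10.0000 = 40.0000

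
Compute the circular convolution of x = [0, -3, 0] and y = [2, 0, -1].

(x ⊛ y)[n] = Σ(m=0 to 2) x[m] · y[(n-m) mod 3]

Computing each output sample:
(x ⊛ y)[0] = 3
(x ⊛ y)[1] = -6
(x ⊛ y)[2] = 0

x ⊛ y = [3, -6, 0]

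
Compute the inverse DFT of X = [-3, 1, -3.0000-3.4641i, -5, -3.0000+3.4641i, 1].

x[n] = (1/6) Σ(k=0 to 5) X[k] · e^(2πikn/6)

Computing each x[n]:
x[0] = -2
x[1] = 2
x[2] = -2
x[3] = -1
x[4] = 0
x[5] = 0

x = [-2, 2, -2, -1, 0, 0]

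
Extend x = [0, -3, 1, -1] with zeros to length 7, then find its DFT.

Original 4-point DFT: [-3, -1+2i, 5, -1-2i]
Zero-padded 7-point DFT provides frequency interpolation.

DFT_7([x, 0, ...]) = [-3, -1.1920+1.8045i, -0.8569+2.5768i, 3.5489+3.0584i, 3.5489-3.0584i, -0.8569-2.5768i, -1.1920-1.8045i]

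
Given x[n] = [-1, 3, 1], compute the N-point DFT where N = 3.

X[k] = Σ(n=0 to 2) x[n] · ω_3^(nk)
where ω_3 = e^(-2πi/3)

Computing each X[k]:
X[0] = 3
X[1] = -3.0000-1.7321i
X[2] = -3.0000+1.7321i

X = [3, -3.0000-1.7321i, -3.0000+1.7321i]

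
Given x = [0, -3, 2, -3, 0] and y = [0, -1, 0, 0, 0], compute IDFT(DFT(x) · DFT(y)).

(x ⊛ y)[n] = Σ(m=0 to 4) x[m] · y[(n-m) mod 5]

Computing each output sample:
(x ⊛ y)[0] = 0
(x ⊛ y)[1] = 0
(x ⊛ y)[2] = 3
(x ⊛ y)[3] = -2
(x ⊛ y)[4] = 3

x ⊛ y = [0, 0, 3, -2, 3]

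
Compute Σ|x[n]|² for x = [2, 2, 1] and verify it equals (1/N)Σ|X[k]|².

Time domain:
Σ|x[n]|² = |2|² + |2|² + |1|² = 9.0000

Frequency domain:
(1/3)Σ|X[k]|² = (1/3)(|5|² + |0.5000-0.8660i|² + |0.5000+0.8660i|²) = (1/3)·27.0000 = 9.0000

Both sides agree, confirming Parseval's theorem.

Σ|x[n]|² = (1/N)Σ|X[k]|² = 9.0000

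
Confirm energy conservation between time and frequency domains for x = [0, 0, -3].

Time domain:
Σ|x[n]|² = |0|² + |0|² + |-3|² = 9.0000

Frequency domain:
(1/3)Σ|X[k]|² = (1/3)(|-3|² + |1.5000-2.5981i|² + |1.5000+2.5981i|²) = (1/3)·27.0000 = 9.0000

Both sides agree, confirming Parseval's theorem.

Σ|x[n]|² = (1/N)Σ|X[k]|² = 9.0000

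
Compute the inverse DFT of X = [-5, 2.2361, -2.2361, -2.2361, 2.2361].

x[n] = (1/5) Σ(k=0 to 4) X[k] · e^(2πikn/5)

Computing each x[n]:
x[0] = -1
x[1] = 0
x[2] = -2
x[3] = -2
x[4] = 0

x = [-1, 0, -2, -2, 0]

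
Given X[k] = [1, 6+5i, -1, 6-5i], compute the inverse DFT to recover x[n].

x[n] = (1/4) Σ(k=0 to 3) X[k] · e^(2πikn/4)

Computing each x[n]:
x[0] = 3
x[1] = -2
x[2] = -3
x[3] = 3

x = [3, -2, -3, 3]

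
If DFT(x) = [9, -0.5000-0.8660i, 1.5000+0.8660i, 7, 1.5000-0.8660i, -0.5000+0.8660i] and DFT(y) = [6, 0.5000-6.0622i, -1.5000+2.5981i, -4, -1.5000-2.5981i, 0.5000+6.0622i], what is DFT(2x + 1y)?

By linearity: DFT(2x + 1y) = 2·DFT(x) + 1·DFT(y)
= 2·[9, -0.5000-0.8660i, 1.5000+0.8660i, 7, 1.5000-0.8660i, -0.5000+0.8660i] + 1·[6, 0.5000-6.0622i, -1.5000+2.5981i, -4, -1.5000-2.5981i, 0.5000+6.0622i]

Computing element-wise:
Z[0] = 2·(9) + 1·(6) = 24
Z[1] = 2·(-0.5000-0.8660i) + 1·(0.5000-6.0622i) = -0.5000-7.7942i
Z[2] = 2·(1.5000+0.8660i) + 1·(-1.5000+2.5981i) = 1.5000+4.3301i
Z[3] = 2·(7) + 1·(-4) = 10
Z[4] = 2·(1.5000-0.8660i) + 1·(-1.5000-2.5981i) = 1.5000-4.3301i
Z[5] = 2·(-0.5000+0.8660i) + 1·(0.5000+6.0622i) = -0.5000+7.7942i

DFT(2x + 1y) = 2·X + 1·Y = [24, -0.5000-7.7942i, 1.5000+4.3301i, 10, 1.5000-4.3301i, -0.5000+7.7942i]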